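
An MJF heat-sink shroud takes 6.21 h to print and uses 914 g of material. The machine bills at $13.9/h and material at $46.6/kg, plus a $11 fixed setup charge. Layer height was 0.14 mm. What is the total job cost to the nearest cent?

Machine-time cost = 13.9 × 6.21 = $86.319.
Feedstock cost = 46.6 × 914/1000 = $42.5924.
Total = 86.319 + 42.5924 + 11 = 139.9114 ≈ $139.91.

$139.91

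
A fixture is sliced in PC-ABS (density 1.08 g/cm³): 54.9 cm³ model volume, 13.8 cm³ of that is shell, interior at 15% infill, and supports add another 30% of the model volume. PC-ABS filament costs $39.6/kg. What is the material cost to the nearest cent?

Infill region = 54.9 − 13.8 = 41.1 cm³.
Infill deposited: 0.15 × 41.1 → 6.165 cm³.
Support: 0.30 × 54.9 → 16.47 cm³.
Deposited volume = 13.8 + 6.165 + 16.47 = 36.435 cm³.
Mass = 36.435 × 1.08 = 39.3498 g.
Cost = 39.3498 g / 1000 × $39.6/kg = $1.56.

$1.56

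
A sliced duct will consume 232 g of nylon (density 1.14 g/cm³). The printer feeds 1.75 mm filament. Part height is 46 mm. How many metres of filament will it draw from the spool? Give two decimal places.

Extruded volume: 232/1.14 = 203.5088 cm³ (203508.8 mm³).
A = π r² = π × 0.875² = 2.4053 mm².
L = V/A = 203508.8/2.4053 = 84608.49 mm → 84.61 m.

84.61 m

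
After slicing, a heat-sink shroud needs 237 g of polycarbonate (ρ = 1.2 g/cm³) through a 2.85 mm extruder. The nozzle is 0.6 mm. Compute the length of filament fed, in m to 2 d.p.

30.96 m

Extruded volume: 237/1.2 = 197.5 cm³ (197500 mm³).
A = π r² = π × 1.425² = 6.3794 mm².
Length = 197500 / 6.3794 = 30959.02 mm = 30.96 m.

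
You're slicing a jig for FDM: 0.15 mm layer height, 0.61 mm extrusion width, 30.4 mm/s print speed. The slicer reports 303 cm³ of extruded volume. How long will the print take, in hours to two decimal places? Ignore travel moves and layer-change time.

Extrusion cross-section: 0.15 × 0.61 → 0.0915 mm².
Toolpath length = 303 cm³ / 0.0915 mm² = 303000 / 0.0915 = 3311475.4 mm.
Extrusion time: 3311475.4 / 30.4 → 108930.1 s.
That's 108930.1 s → 30.26 hours.

30.26 hours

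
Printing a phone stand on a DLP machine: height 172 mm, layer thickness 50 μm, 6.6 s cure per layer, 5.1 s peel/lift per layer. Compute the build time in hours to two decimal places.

Layer count = ceil(172 / 0.05) = 3440.
Each layer takes: 6.6 + 5.1 → 11.7 s.
Build time: 3440 × 11.7 s = 40248 s, i.e. 11.18 hours.

11.18 hours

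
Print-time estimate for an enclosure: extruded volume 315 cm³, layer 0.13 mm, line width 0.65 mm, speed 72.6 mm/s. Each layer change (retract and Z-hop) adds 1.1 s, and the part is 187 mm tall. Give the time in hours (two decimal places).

Bead cross-section: 0.13 × 0.65 → 0.0845 mm².
Total extruded path = 315000/0.0845 = 3727810.7 mm.
Print-move time = 3727810.7 / 72.6 = 51347.3 s.
Number of layers: 187 / 0.13 → 1439 (rounded up).
Layer-change overhead = 1439 × 1.1 = 1582.9 s.
Altogether 51347.3 + 1582.9 = 52930.2 s, i.e. 14.70 hours.

14.70 hours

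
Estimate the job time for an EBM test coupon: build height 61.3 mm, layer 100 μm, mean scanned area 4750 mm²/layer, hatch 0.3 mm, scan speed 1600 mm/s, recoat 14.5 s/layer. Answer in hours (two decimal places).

Layers = ⌈61.3/0.1⌉ = 613.
Scan path per layer = 4750 / 0.3 = 15833.3 mm.
Scan time per layer = 15833.3 / 1600, so 9.8958 s.
Per-layer time = 9.8958 + 14.5 = 24.3958 s.
Total: 613 × 24.3958 s = 14954.6254 s → 4.15 hours.

4.15 hours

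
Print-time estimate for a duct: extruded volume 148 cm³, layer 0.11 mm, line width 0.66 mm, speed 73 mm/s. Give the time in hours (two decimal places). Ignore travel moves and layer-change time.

7.76 hours

Bead cross-section = 0.11 × 0.66, so 0.0726 mm².
Toolpath length = 148 cm³ / 0.0726 mm² = 148000 / 0.0726 = 2038567.5 mm.
Extrusion time = 2038567.5 / 73 = 27925.6 s.
That's 27925.6 s → 7.76 hours.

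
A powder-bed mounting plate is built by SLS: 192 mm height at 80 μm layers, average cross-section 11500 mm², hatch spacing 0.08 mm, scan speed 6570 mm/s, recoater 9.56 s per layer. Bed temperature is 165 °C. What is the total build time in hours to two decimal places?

Number of layers: 192 / 0.08 → 2400 (rounded up).
Hatch length per layer: 11500 / 0.08 → 143750 mm.
Scan time per layer = 143750 / 6570 = 21.8798 s.
Time per layer: 21.8798 + 9.56 → 31.4398 s.
2400 layers × 31.4398 s/layer = 75455.52 s, i.e. 20.96 hours.

20.96 hours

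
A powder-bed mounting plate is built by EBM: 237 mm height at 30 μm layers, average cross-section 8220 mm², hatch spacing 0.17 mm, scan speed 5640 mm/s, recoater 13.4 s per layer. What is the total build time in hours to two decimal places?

Number of layers: 237 / 0.03 → 7900 (rounded up).
Scan path per layer = 8220 / 0.17, so 48352.9 mm.
Beam time per layer: 48352.9 / 5640 → 8.5732 s.
Layer cycle: 8.5732 + 13.4 → 21.9732 s.
7900 layers × 21.9732 s/layer = 173588.28 s, i.e. 48.22 hours.

48.22 hours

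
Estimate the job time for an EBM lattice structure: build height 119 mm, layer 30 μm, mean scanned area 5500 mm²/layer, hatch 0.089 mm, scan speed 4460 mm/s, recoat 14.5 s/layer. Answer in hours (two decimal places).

Layers = ⌈119/0.03⌉ = 3967.
Hatch length per layer: 5500 / 0.089 → 61797.8 mm.
Beam time per layer = 61797.8 / 4460 = 13.856 s.
Per-layer time = 13.856 + 14.5, so 28.356 s.
Total: 3967 × 28.356 s = 112488.252 s → 31.25 hours.

31.25 hours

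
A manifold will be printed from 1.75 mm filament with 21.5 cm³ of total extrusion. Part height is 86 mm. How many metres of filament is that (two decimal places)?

Filament cross-section = π × (1.75/2)² = 2.4053 mm².
Length = 21.5 cm³ / 2.4053 mm² = 21500 / 2.4053 = 8938.59 mm = 8.94 m.

8.94 m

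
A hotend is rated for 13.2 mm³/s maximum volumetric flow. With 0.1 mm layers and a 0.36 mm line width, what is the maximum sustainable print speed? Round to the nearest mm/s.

367 mm/s

A = 0.1 × 0.36 = 0.036 mm².
v_max = Q/A = 13.2/0.036 = 366.67 mm/s → 367 mm/s.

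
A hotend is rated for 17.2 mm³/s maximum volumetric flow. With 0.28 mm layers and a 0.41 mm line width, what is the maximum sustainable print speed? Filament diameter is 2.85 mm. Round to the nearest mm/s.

A: 0.28 × 0.41 → 0.1148 mm².
v_max = Q/A = 17.2/0.1148 = 149.83 mm/s → 150 mm/s.

150 mm/s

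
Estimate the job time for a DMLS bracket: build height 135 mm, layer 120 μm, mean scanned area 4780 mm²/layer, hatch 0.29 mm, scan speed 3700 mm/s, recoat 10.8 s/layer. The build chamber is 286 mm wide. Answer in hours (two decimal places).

Layer count = ceil(135 / 0.12) = 1125.
Scan path per layer: 4780 / 0.29 → 16482.8 mm.
Scan time per layer = 16482.8 / 3700 = 4.4548 s.
Time per layer = 4.4548 + 10.8 = 15.2548 s.
Total: 1125 × 15.2548 s = 17161.65 s → 4.77 hours.

4.77 hours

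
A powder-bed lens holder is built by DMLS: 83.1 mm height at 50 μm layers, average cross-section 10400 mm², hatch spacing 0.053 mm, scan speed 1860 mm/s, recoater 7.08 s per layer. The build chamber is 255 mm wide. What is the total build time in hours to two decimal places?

Layer count = ceil(83.1 / 0.05) = 1662.
Per-layer scan distance: 10400 / 0.053 → 196226.4 mm.
Laser time per layer: 196226.4 / 1860 → 105.4981 s.
Layer cycle = 105.4981 + 7.08 = 112.5781 s.
Build time = 1662 × 112.5781 = 187104.8022 s = 51.97 hours.

51.97 hours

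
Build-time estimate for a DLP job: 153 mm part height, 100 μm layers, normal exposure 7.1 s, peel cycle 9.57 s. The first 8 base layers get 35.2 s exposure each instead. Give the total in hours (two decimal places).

Number of layers: 153 / 0.1 → 1530 (rounded up).
Bottom layers = 8 × (35.2 + 9.57) = 358.16 s.
Normal layers = 1522 × (7.1 + 9.57) = 25371.74 s.
Sum: 358.16 + 25371.74 = 25729.9 s → 7.15 hours.

7.15 hours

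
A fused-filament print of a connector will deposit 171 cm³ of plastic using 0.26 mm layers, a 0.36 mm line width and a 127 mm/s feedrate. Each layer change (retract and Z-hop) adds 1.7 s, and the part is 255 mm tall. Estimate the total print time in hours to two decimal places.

Bead cross-section = 0.26 × 0.36, so 0.0936 mm².
Total extruded path = 171000/0.0936 = 1826923.1 mm.
Time extruding = 1826923.1 / 127 = 14385.2 s.
Layers = ⌈255/0.26⌉ = 981.
Non-print overhead: 981 × 1.7 → 1667.7 s.
Altogether 14385.2 + 1667.7 = 16052.9 s, i.e. 4.46 hours.

4.46 hours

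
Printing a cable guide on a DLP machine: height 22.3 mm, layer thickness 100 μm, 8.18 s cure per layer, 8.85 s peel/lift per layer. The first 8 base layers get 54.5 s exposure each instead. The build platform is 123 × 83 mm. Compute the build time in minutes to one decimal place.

Number of layers: 22.3 / 0.1 → 223 (rounded up).
Bottom layers = 8 × (54.5 + 8.85) = 506.8 s.
Remaining layers = 215 × (8.18 + 8.85), so 3661.45 s.
Sum: 506.8 + 3661.45 = 4168.25 s → 69.5 minutes.

69.5 minutes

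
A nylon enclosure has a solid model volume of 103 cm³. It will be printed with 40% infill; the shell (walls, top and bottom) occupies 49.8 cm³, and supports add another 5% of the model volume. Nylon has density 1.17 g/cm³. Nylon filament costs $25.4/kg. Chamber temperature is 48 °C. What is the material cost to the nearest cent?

Infill region = 103 − 49.8, so 53.2 cm³.
Deposited infill = 0.40 × 53.2 = 21.28 cm³.
Support: 0.05 × 103 → 5.15 cm³.
Total printed volume = 49.8 + 21.28 + 5.15, so 76.23 cm³.
Mass = 76.23 × 1.17 = 89.1891 g.
At $25.4/kg: 89.1891/1000 × 25.4 = $2.27.

$2.27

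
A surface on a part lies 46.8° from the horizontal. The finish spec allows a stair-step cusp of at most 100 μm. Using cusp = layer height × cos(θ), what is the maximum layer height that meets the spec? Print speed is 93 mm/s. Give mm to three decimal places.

t = h_c / cos θ = 0.1 / 0.6845 = 0.146 mm.

0.146 mm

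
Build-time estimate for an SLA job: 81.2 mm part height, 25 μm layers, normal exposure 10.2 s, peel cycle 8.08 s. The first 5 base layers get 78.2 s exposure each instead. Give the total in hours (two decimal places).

Layers = ⌈81.2/0.025⌉ = 3248.
Burn-in layers: 5 × (78.2 + 8.08) → 431.4 s.
Normal layers = 3243 × (10.2 + 8.08), so 59282.04 s.
Total = 431.4 + 59282.04 = 59713.44 s = 16.59 hours.

16.59 hours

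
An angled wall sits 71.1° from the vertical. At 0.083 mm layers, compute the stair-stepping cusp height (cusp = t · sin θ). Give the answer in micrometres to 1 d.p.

78.5 μm

h_c = t·sin θ = 0.083 × 0.9461 = 0.078526 mm (78.5 μm).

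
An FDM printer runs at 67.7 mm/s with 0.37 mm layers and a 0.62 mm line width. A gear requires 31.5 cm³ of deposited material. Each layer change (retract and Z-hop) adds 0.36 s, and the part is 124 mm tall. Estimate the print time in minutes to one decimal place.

35.8 minutes

Line area = 0.37 × 0.62 = 0.2294 mm².
Path length: 31500 mm³ / 0.2294 mm² → 137314.7 mm.
Time extruding = 137314.7 / 67.7, so 2028.3 s.
Number of layers: 124 / 0.37 → 336 (rounded up).
Z-hop total: 336 × 0.36 → 120.96 s.
Altogether 2028.3 + 120.96 = 2149.26 s, i.e. 35.8 minutes.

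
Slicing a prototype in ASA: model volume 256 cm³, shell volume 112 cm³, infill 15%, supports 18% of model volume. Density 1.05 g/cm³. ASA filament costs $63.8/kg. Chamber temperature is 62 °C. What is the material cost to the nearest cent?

Interior volume: 256 − 112 → 144 cm³.
Deposited infill = 0.15 × 144 = 21.6 cm³.
Support = 0.18 × 256, so 46.08 cm³.
Total extruded = 112 + 21.6 + 46.08, so 179.68 cm³.
Mass: 179.68 × 1.05 → 188.664 g.
Cost = 188.664 g / 1000 × $63.8/kg = $12.04.

$12.04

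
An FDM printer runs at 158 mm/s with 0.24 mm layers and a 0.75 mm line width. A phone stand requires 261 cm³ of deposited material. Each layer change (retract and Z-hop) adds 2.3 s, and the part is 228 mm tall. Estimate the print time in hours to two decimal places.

3.16 hours

Extrusion cross-section = 0.24 × 0.75, so 0.18 mm².
Total extruded path = 261000/0.18 = 1450000 mm.
Time extruding = 1450000 / 158 = 9177.2 s.
Number of layers: 228 / 0.24 → 950 (rounded up).
Layer-change overhead = 950 × 2.3 = 2185 s.
Total = 9177.2 + 2185 = 11362.2 s = 3.16 hours.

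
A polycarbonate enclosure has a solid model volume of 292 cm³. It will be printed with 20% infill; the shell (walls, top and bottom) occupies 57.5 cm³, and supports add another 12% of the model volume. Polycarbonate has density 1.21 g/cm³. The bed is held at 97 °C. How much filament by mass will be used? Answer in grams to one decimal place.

Volume inside the shell: 292 − 57.5 → 234.5 cm³.
Deposited infill: 0.20 × 234.5 → 46.9 cm³.
Support: 0.12 × 292 → 35.04 cm³.
Total printed volume: 57.5 + 46.9 + 35.04 → 139.44 cm³.
Mass: 139.44 × 1.21 → 168.7224 g.

168.7 g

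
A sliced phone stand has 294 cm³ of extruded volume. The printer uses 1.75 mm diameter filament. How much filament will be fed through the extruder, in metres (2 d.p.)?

Cross-section of 1.75 mm filament: π·(1.75/2)² = 2.4053 mm².
L = 294000 mm³ / 2.4053 mm² = 122230.08 mm, i.e. 122.23 m.

122.23 m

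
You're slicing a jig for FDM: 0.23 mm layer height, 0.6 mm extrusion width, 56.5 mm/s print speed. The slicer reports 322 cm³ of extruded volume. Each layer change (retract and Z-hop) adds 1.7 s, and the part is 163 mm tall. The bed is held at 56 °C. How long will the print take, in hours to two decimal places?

11.81 hours

Line area: 0.23 × 0.6 → 0.138 mm².
Path length: 322000 mm³ / 0.138 mm² → 2333333.3 mm.
Extrusion time: 2333333.3 / 56.5 → 41297.9 s.
Number of layers: 163 / 0.23 → 709 (rounded up).
Non-print overhead = 709 × 1.7, so 1205.3 s.
Altogether 41297.9 + 1205.3 = 42503.2 s, i.e. 11.81 hours.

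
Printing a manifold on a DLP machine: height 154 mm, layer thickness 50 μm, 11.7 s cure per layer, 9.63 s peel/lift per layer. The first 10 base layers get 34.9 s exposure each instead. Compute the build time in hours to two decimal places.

Layer count = ceil(154 / 0.05) = 3080.
Base layers = 10 × (34.9 + 9.63) = 445.3 s.
Remaining layers: 3070 × (11.7 + 9.63) → 65483.1 s.
Total = 445.3 + 65483.1 = 65928.4 s = 18.31 hours.

18.31 hours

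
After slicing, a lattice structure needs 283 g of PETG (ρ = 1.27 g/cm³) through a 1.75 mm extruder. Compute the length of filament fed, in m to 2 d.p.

92.64 m

Volume = 283 g / 1.27 g·cm⁻³ = 222.8346 cm³ = 222834.6 mm³.
Filament cross-section = π × (1.75/2)² = 2.4053 mm².
Length = 222834.6 / 2.4053 = 92643.16 mm = 92.64 m.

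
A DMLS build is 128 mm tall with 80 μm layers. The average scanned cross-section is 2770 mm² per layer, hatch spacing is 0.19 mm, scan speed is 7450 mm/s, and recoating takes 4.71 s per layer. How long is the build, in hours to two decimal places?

Layers = ⌈128/0.08⌉ = 1600.
Per-layer scan distance: 2770 / 0.19 → 14578.9 mm.
Laser time per layer: 14578.9 / 7450 → 1.9569 s.
Time per layer = 1.9569 + 4.71 = 6.6669 s.
Total: 1600 × 6.6669 s = 10667.04 s → 2.96 hours.

2.96 hours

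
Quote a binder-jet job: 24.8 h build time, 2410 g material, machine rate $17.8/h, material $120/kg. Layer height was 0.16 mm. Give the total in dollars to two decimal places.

$730.64

Time charge: 17.8 × 24.8 → $441.44.
Material cost: 120 × 2410/1000 → $289.20.
Total = 441.44 + 289.20 = $730.64.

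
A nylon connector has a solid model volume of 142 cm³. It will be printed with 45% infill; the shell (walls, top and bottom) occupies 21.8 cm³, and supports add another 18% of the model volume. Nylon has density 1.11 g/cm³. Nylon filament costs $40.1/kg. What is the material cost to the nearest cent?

Infill region = 142 − 21.8, so 120.2 cm³.
Infill deposited = 0.45 × 120.2 = 54.09 cm³.
Support = 0.18 × 142 = 25.56 cm³.
Deposited volume = 21.8 + 54.09 + 25.56 = 101.45 cm³.
Mass = 101.45 × 1.11 = 112.6095 g.
At $40.1/kg: 112.6095/1000 × 40.1 = $4.52.

$4.52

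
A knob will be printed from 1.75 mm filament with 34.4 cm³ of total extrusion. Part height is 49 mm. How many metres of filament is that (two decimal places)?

Cross-section of 1.75 mm filament: π·(1.75/2)² = 2.4053 mm².
L = 34400 mm³ / 2.4053 mm² = 14301.75 mm, i.e. 14.30 m.

14.30 m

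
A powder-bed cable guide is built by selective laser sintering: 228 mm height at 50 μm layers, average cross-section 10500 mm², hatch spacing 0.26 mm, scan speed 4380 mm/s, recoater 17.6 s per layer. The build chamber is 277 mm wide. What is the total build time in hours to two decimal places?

Layers = ⌈228/0.05⌉ = 4560.
Per-layer scan distance = 10500 / 0.26 = 40384.6 mm.
Laser time per layer: 40384.6 / 4380 → 9.2202 s.
Layer cycle = 9.2202 + 17.6, so 26.8202 s.
Total: 4560 × 26.8202 s = 122300.112 s → 33.97 hours.

33.97 hours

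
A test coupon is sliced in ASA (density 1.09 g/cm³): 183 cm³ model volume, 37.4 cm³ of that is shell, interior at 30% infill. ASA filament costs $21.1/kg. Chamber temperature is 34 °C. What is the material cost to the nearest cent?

Volume inside the shell: 183 − 37.4 → 145.6 cm³.
Deposited infill = 0.30 × 145.6, so 43.68 cm³.
Total printed volume: 37.4 + 43.68 → 81.08 cm³.
Mass = 81.08 × 1.09, so 88.3772 g.
Cost = 88.3772 g / 1000 × $21.1/kg = $1.86.

$1.86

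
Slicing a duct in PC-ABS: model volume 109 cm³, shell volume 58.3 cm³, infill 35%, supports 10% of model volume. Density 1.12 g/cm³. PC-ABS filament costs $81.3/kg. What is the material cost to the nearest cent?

Interior volume: 109 − 58.3 → 50.7 cm³.
Infill volume: 0.35 × 50.7 → 17.745 cm³.
Support = 0.10 × 109 = 10.9 cm³.
Total extruded: 58.3 + 17.745 + 10.9 → 86.945 cm³.
Mass = 86.945 × 1.12, so 97.3784 g.
Cost = 97.3784 g / 1000 × $81.3/kg = $7.92.

$7.92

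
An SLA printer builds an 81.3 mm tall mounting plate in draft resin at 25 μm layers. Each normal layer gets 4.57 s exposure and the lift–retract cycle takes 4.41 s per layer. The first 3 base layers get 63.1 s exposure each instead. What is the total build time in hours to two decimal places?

8.16 hours

Number of layers: 81.3 / 0.025 → 3252 (rounded up).
Burn-in layers = 3 × (63.1 + 4.41), so 202.53 s.
Normal layers = 3249 × (4.57 + 4.41), so 29176.02 s.
Sum: 202.53 + 29176.02 = 29378.55 s → 8.16 hours.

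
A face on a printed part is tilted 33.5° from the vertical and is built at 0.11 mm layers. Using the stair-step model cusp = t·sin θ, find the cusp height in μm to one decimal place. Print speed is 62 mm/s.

Cusp = layer height × sin(33.5°) = 0.11 × 0.5519 = 0.060709 mm = 60.7 μm.

60.7 μm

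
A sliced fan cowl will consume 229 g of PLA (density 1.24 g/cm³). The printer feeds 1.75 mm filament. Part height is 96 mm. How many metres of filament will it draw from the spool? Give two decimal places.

Volume = 229 g / 1.24 g·cm⁻³ = 184.6774 cm³ = 184677.4 mm³.
Filament cross-section = π × (1.75/2)² = 2.4053 mm².
Length = 184677.4 / 2.4053 = 76779.36 mm = 76.78 m.

76.78 m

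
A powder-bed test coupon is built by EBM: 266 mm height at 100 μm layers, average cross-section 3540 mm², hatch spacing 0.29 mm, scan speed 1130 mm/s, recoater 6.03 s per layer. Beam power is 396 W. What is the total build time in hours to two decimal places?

Layers = ⌈266/0.1⌉ = 2660.
Per-layer scan distance: 3540 / 0.29 → 12206.9 mm.
Beam time per layer = 12206.9 / 1130 = 10.8026 s.
Time per layer = 10.8026 + 6.03, so 16.8326 s.
Build time = 2660 × 16.8326 = 44774.716 s = 12.44 hours.

12.44 hours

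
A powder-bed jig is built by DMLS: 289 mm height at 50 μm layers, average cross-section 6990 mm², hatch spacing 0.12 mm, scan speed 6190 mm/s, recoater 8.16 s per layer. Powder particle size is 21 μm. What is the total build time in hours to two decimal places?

Layer count = ceil(289 / 0.05) = 5780.
Hatch length per layer: 6990 / 0.12 → 58250 mm.
Scan time per layer = 58250 / 6190 = 9.4103 s.
Per-layer time = 9.4103 + 8.16 = 17.5703 s.
Total: 5780 × 17.5703 s = 101556.334 s → 28.21 hours.

28.21 hours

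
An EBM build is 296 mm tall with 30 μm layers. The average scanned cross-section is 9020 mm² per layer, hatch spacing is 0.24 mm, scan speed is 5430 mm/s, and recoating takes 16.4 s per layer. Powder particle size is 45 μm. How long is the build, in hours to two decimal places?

63.92 hours

Number of layers: 296 / 0.03 → 9867 (rounded up).
Scan path per layer = 9020 / 0.24, so 37583.3 mm.
Beam time per layer: 37583.3 / 5430 → 6.9214 s.
Time per layer = 6.9214 + 16.4, so 23.3214 s.
9867 layers × 23.3214 s/layer = 230112.2538 s, i.e. 63.92 hours.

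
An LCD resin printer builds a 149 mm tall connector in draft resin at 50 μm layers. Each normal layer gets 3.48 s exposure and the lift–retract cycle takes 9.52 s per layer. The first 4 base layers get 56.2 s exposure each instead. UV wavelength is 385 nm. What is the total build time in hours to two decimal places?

10.82 hours

Layer count = ceil(149 / 0.05) = 2980.
Bottom layers: 4 × (56.2 + 9.52) → 262.88 s.
Remaining layers = 2976 × (3.48 + 9.52), so 38688 s.
Sum: 262.88 + 38688 = 38950.88 s → 10.82 hours.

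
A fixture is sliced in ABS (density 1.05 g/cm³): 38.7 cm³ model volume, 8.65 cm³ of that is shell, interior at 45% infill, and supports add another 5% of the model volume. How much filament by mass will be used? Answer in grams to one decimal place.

25.3 g

Infill region = 38.7 − 8.65 = 30.05 cm³.
Deposited infill = 0.45 × 30.05, so 13.5225 cm³.
Support: 0.05 × 38.7 → 1.935 cm³.
Deposited volume = 8.65 + 13.5225 + 1.935, so 24.1075 cm³.
Mass = 24.1075 × 1.05, so 25.312875 g.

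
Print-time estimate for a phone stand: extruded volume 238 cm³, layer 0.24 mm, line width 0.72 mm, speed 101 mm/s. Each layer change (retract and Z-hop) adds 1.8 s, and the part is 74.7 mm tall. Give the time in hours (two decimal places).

3.94 hours

Extrusion cross-section = 0.24 × 0.72 = 0.1728 mm².
Total extruded path = 238000/0.1728 = 1377314.8 mm.
Extrusion time = 1377314.8 / 101, so 13636.8 s.
Number of layers: 74.7 / 0.24 → 312 (rounded up).
Non-print overhead: 312 × 1.8 → 561.6 s.
Altogether 13636.8 + 561.6 = 14198.4 s, i.e. 3.94 hours.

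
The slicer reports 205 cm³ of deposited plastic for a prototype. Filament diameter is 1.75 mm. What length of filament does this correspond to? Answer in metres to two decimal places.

85.23 m

Cross-section of 1.75 mm filament: π·(1.75/2)² = 2.4053 mm².
Length = 205 cm³ / 2.4053 mm² = 205000 / 2.4053 = 85228.45 mm = 85.23 m.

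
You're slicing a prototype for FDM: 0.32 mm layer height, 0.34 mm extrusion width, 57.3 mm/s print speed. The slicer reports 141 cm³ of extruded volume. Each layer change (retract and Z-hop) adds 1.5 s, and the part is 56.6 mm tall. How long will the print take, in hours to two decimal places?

6.36 hours

Line area = 0.32 × 0.34, so 0.1088 mm².
Path length: 141000 mm³ / 0.1088 mm² → 1295955.9 mm.
Extrusion time: 1295955.9 / 57.3 → 22617 s.
Layers = ⌈56.6/0.32⌉ = 177.
Layer-change overhead = 177 × 1.5 = 265.5 s.
Altogether 22617 + 265.5 = 22882.5 s, i.e. 6.36 hours.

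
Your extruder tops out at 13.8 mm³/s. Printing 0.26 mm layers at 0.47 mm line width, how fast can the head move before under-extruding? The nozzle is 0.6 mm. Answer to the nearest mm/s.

113 mm/s

A = 0.26 × 0.47, so 0.1222 mm².
v_max = Q/A = 13.8/0.1222 = 112.93 mm/s → 113 mm/s.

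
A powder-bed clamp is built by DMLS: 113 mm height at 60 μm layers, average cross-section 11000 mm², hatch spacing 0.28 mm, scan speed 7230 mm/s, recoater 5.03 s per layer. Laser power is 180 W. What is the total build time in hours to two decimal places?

5.48 hours

Layers = ⌈113/0.06⌉ = 1884.
Per-layer scan distance: 11000 / 0.28 → 39285.7 mm.
Per-layer scan time = 39285.7 / 7230, so 5.4337 s.
Layer cycle: 5.4337 + 5.03 → 10.4637 s.
Build time = 1884 × 10.4637 = 19713.6108 s = 5.48 hours.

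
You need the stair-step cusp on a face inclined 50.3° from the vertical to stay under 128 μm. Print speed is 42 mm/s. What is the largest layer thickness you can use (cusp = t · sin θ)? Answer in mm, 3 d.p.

sin(50.3°) = 0.7694; t_max = 0.128/0.7694 = 0.166 mm.

0.166 mm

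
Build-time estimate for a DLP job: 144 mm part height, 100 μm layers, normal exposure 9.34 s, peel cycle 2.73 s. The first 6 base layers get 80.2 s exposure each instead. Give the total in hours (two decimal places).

Number of layers: 144 / 0.1 → 1440 (rounded up).
Base layers = 6 × (80.2 + 2.73), so 497.58 s.
Regular layers = 1434 × (9.34 + 2.73) = 17308.38 s.
Sum: 497.58 + 17308.38 = 17805.96 s → 4.95 hours.

4.95 hours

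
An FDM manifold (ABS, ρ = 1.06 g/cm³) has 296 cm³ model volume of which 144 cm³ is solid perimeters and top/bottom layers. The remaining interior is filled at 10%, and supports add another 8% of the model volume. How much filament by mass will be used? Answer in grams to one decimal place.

Interior volume: 296 − 144 → 152 cm³.
Infill volume: 0.10 × 152 → 15.2 cm³.
Support: 0.08 × 296 → 23.68 cm³.
Total extruded: 144 + 15.2 + 23.68 → 182.88 cm³.
Mass = 182.88 × 1.06, so 193.8528 g.

193.9 g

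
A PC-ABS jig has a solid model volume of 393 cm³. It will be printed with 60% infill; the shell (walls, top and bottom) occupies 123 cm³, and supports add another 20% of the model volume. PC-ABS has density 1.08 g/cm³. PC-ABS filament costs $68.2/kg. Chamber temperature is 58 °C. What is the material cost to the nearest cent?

$26.78

Interior volume = 393 − 123, so 270 cm³.
Deposited infill: 0.60 × 270 → 162 cm³.
Support = 0.20 × 393, so 78.6 cm³.
Deposited volume: 123 + 162 + 78.6 → 363.6 cm³.
Mass = 363.6 × 1.08 = 392.688 g.
At $68.2/kg: 392.688/1000 × 68.2 = $26.78.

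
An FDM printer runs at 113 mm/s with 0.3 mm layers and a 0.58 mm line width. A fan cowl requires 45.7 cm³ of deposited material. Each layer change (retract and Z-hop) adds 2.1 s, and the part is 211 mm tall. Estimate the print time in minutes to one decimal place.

Extrusion cross-section: 0.3 × 0.58 → 0.174 mm².
Toolpath length = 45.7 cm³ / 0.174 mm² = 45700 / 0.174 = 262643.7 mm.
Print-move time = 262643.7 / 113, so 2324.3 s.
Number of layers: 211 / 0.3 → 704 (rounded up).
Z-hop total = 704 × 2.1, so 1478.4 s.
Altogether 2324.3 + 1478.4 = 3802.7 s, i.e. 63.4 minutes.

63.4 minutes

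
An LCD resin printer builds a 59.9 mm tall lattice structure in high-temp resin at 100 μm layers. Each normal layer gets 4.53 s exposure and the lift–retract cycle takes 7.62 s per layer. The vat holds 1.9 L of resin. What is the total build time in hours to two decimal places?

Layer count = ceil(59.9 / 0.1) = 599.
Cycle time = 4.53 + 7.62 = 12.15 s.
Build time: 599 × 12.15 s = 7277.85 s, i.e. 2.02 hours.

2.02 hours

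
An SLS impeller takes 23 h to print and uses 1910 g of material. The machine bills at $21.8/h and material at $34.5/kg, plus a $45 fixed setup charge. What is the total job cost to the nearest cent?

Time charge = 21.8 × 23 = $501.40.
Material charge = 34.5 × 1910/1000, so $65.895.
Adding setup: 501.40 + 65.895 + 45 → 612.295 ≈ $612.30.

$612.30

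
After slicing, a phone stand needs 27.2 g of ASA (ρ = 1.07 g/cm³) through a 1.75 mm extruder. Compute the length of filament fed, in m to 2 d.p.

Volume = 27.2 g / 1.07 g·cm⁻³ = 25.4206 cm³ = 25420.6 mm³.
Filament cross-section = π × (1.75/2)² = 2.4053 mm².
L = V/A = 25420.6/2.4053 = 10568.58 mm → 10.57 m.

10.57 m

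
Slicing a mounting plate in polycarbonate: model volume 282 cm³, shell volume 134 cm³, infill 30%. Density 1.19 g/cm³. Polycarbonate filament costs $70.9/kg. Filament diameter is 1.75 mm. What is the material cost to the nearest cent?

$15.05

Interior volume = 282 − 134 = 148 cm³.
Infill deposited = 0.30 × 148, so 44.4 cm³.
Deposited volume = 134 + 44.4, so 178.4 cm³.
Mass = 178.4 × 1.19 = 212.296 g.
Cost = 212.296 g / 1000 × $70.9/kg = $15.05.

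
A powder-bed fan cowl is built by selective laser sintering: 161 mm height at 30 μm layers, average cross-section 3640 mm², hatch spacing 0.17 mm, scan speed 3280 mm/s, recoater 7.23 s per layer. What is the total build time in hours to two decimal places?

Number of layers: 161 / 0.03 → 5367 (rounded up).
Per-layer scan distance = 3640 / 0.17 = 21411.8 mm.
Scan time per layer = 21411.8 / 3280 = 6.528 s.
Time per layer: 6.528 + 7.23 → 13.758 s.
Total: 5367 × 13.758 s = 73839.186 s → 20.51 hours.

20.51 hours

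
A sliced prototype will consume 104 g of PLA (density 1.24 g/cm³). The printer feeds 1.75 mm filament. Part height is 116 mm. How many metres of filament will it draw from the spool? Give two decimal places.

34.87 m

Volume = 104 g / 1.24 g·cm⁻³ = 83.871 cm³ = 83871 mm³.
Cross-section of 1.75 mm filament: π·(1.75/2)² = 2.4053 mm².
L = V/A = 83871/2.4053 = 34869.25 mm → 34.87 m.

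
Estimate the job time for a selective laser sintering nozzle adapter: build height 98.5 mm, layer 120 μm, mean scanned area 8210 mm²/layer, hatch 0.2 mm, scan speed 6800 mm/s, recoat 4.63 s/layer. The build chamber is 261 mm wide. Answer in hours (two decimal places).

Layer count = ceil(98.5 / 0.12) = 821.
Hatch length per layer: 8210 / 0.2 → 41050 mm.
Scan time per layer = 41050 / 6800 = 6.0368 s.
Layer cycle = 6.0368 + 4.63 = 10.6668 s.
821 layers × 10.6668 s/layer = 8757.4428 s, i.e. 2.43 hours.

2.43 hours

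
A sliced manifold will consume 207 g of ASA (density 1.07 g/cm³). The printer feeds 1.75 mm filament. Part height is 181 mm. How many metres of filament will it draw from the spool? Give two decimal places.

Volume = 207 g / 1.07 g·cm⁻³ = 193.4579 cm³ = 193457.9 mm³.
A = π r² = π × 0.875² = 2.4053 mm².
L = V/A = 193457.9/2.4053 = 80429.84 mm → 80.43 m.

80.43 m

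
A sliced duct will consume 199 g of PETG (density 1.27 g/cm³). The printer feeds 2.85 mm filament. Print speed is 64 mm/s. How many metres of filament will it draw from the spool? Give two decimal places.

24.56 m

Extruded volume: 199/1.27 = 156.6929 cm³ (156692.9 mm³).
Filament cross-section = π × (2.85/2)² = 6.3794 mm².
L = V/A = 156692.9/6.3794 = 24562.33 mm → 24.56 m.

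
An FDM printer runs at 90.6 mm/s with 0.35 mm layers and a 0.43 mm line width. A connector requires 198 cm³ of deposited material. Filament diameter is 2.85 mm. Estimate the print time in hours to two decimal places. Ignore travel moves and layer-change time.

Extrusion cross-section = 0.35 × 0.43 = 0.1505 mm².
Total extruded path = 198000/0.1505 = 1315614.6 mm.
Extrusion time: 1315614.6 / 90.6 → 14521.1 s.
Converting: 14521.1 s = 4.03 hours.

4.03 hours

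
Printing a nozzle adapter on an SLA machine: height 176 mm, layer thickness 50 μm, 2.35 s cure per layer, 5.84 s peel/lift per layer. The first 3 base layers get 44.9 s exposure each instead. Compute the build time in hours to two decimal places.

8.04 hours

Number of layers: 176 / 0.05 → 3520 (rounded up).
Bottom layers = 3 × (44.9 + 5.84) = 152.22 s.
Remaining layers = 3517 × (2.35 + 5.84), so 28804.23 s.
Sum: 152.22 + 28804.23 = 28956.45 s → 8.04 hours.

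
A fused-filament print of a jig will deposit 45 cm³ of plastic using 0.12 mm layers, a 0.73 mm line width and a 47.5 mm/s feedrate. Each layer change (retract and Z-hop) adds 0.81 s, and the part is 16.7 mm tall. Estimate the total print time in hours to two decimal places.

3.04 hours

Line area: 0.12 × 0.73 → 0.0876 mm².
Total extruded path = 45000/0.0876 = 513698.6 mm.
Time extruding = 513698.6 / 47.5, so 10814.7 s.
Layer count = ceil(16.7 / 0.12) = 140.
Z-hop total: 140 × 0.81 → 113.4 s.
Altogether 10814.7 + 113.4 = 10928.1 s, i.e. 3.04 hours.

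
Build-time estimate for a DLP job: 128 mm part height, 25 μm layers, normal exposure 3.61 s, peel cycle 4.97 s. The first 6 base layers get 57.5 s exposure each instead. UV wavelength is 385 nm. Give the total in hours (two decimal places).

12.29 hours

Number of layers: 128 / 0.025 → 5120 (rounded up).
Bottom layers = 6 × (57.5 + 4.97) = 374.82 s.
Regular layers = 5114 × (3.61 + 4.97) = 43878.12 s.
Sum: 374.82 + 43878.12 = 44252.94 s → 12.29 hours.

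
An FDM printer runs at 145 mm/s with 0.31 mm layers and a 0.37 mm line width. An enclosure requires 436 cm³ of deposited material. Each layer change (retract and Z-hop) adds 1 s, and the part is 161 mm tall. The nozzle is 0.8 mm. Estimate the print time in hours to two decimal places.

Extrusion cross-section = 0.31 × 0.37, so 0.1147 mm².
Total extruded path = 436000/0.1147 = 3801220.6 mm.
Time extruding: 3801220.6 / 145 → 26215.3 s.
Layer count = ceil(161 / 0.31) = 520.
Z-hop total = 520 × 1, so 520 s.
Altogether 26215.3 + 520 = 26735.3 s, i.e. 7.43 hours.

7.43 hours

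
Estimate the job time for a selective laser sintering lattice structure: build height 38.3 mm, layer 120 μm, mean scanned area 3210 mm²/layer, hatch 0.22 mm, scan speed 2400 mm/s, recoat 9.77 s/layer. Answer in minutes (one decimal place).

84.5 minutes

Layers = ⌈38.3/0.12⌉ = 320.
Scan path per layer: 3210 / 0.22 → 14590.9 mm.
Scan time per layer = 14590.9 / 2400 = 6.0795 s.
Time per layer: 6.0795 + 9.77 → 15.8495 s.
320 layers × 15.8495 s/layer = 5071.84 s, i.e. 84.5 minutes.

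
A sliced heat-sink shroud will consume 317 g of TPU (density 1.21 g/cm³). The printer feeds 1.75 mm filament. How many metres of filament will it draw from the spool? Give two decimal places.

108.92 m

Volume = 317 g / 1.21 g·cm⁻³ = 261.9835 cm³ = 261983.5 mm³.
Cross-section of 1.75 mm filament: π·(1.75/2)² = 2.4053 mm².
L = V/A = 261983.5/2.4053 = 108919.26 mm → 108.92 m.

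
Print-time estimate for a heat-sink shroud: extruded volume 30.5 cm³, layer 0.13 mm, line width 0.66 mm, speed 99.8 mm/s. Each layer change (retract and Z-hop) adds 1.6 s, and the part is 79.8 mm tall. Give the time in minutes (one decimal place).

75.7 minutes

Extrusion cross-section: 0.13 × 0.66 → 0.0858 mm².
Toolpath length = 30.5 cm³ / 0.0858 mm² = 30500 / 0.0858 = 355477.9 mm.
Extrusion time = 355477.9 / 99.8 = 3561.9 s.
Layer count = ceil(79.8 / 0.13) = 614.
Z-hop total = 614 × 1.6 = 982.4 s.
Total = 3561.9 + 982.4 = 4544.3 s = 75.7 minutes.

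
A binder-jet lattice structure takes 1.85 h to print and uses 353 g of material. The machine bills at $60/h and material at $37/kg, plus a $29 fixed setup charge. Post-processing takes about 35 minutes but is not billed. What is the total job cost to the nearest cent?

Time charge = 60 × 1.85, so $111.00.
Material charge = 37 × 353/1000 = $13.061.
Total = 111.00 + 13.061 + 29 = 153.061 ≈ $153.06.

$153.06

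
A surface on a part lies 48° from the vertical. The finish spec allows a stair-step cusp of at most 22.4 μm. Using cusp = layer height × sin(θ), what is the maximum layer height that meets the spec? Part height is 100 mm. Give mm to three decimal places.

t = h_c / sin θ = 0.0224 / 0.7431 = 0.030 mm.

0.030 mm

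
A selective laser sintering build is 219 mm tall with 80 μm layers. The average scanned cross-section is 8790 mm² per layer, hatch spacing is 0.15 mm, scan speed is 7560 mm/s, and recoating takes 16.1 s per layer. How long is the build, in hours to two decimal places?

Layers = ⌈219/0.08⌉ = 2738.
Hatch length per layer = 8790 / 0.15, so 58600 mm.
Laser time per layer = 58600 / 7560, so 7.7513 s.
Per-layer time = 7.7513 + 16.1, so 23.8513 s.
2738 layers × 23.8513 s/layer = 65304.8594 s, i.e. 18.14 hours.

18.14 hours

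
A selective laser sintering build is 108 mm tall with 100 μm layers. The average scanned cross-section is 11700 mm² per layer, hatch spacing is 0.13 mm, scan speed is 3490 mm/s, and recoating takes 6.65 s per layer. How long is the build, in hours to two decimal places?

Number of layers: 108 / 0.1 → 1080 (rounded up).
Hatch length per layer = 11700 / 0.13 = 90000 mm.
Per-layer scan time: 90000 / 3490 → 25.788 s.
Per-layer time = 25.788 + 6.65 = 32.438 s.
1080 layers × 32.438 s/layer = 35033.04 s, i.e. 9.73 hours.

9.73 hours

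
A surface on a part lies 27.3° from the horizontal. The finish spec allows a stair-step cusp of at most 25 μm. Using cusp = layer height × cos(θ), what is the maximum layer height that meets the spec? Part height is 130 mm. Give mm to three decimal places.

0.028 mm

Layer height = cusp / cos(27.3°) = 0.025 / 0.8886 = 0.028 mm.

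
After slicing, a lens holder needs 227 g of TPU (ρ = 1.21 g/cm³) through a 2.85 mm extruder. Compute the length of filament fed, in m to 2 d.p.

Volume = 227 g / 1.21 g·cm⁻³ = 187.6033 cm³ = 187603.3 mm³.
Filament cross-section = π × (2.85/2)² = 6.3794 mm².
L = V/A = 187603.3/6.3794 = 29407.67 mm → 29.41 m.

29.41 m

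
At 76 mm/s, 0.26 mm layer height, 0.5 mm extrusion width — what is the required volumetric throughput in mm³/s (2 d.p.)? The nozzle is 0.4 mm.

A = 0.26 × 0.5 = 0.13 mm².
Volumetric flow = 76 × 0.13 = 9.88 mm³/s.

9.88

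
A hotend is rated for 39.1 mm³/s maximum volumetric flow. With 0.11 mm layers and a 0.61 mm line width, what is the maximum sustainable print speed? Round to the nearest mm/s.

Bead cross-section = 0.11 × 0.61 = 0.0671 mm².
v_max = Q/A = 39.1/0.0671 = 582.71 mm/s → 583 mm/s.

583 mm/s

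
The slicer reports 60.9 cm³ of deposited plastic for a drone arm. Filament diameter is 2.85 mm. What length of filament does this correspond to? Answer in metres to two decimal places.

Filament cross-section = π × (2.85/2)² = 6.3794 mm².
L = 60900 mm³ / 6.3794 mm² = 9546.35 mm, i.e. 9.55 m.

9.55 m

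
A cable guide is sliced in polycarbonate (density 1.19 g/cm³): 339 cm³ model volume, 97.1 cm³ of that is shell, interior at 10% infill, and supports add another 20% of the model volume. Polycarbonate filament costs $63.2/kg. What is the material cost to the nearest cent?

$14.22

Volume inside the shell = 339 − 97.1 = 241.9 cm³.
Infill deposited = 0.10 × 241.9 = 24.19 cm³.
Support = 0.20 × 339 = 67.8 cm³.
Total printed volume = 97.1 + 24.19 + 67.8 = 189.09 cm³.
Mass = 189.09 × 1.19 = 225.0171 g.
Cost = 225.0171 g / 1000 × $63.2/kg = $14.22.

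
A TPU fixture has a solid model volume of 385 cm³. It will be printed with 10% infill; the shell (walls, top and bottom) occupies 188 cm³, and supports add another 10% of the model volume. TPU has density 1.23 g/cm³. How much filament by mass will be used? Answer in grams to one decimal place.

302.8 g

Infill region: 385 − 188 → 197 cm³.
Infill volume: 0.10 × 197 → 19.7 cm³.
Support = 0.10 × 385, so 38.5 cm³.
Deposited volume = 188 + 19.7 + 38.5, so 246.2 cm³.
Mass = 246.2 × 1.23 = 302.826 g.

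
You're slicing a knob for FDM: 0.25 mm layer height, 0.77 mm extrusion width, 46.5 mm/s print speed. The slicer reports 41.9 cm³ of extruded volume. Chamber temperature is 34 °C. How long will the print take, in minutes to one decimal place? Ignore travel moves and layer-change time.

Bead cross-section = 0.25 × 0.77 = 0.1925 mm².
Path length: 41900 mm³ / 0.1925 mm² → 217662.3 mm.
Print-move time: 217662.3 / 46.5 → 4680.9 s.
Converting: 4680.9 s = 78.0 minutes.

78.0 minutes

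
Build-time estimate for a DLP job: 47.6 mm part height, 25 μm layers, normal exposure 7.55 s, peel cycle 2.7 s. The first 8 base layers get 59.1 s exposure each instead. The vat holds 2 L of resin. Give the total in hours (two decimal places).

Number of layers: 47.6 / 0.025 → 1904 (rounded up).
Base layers = 8 × (59.1 + 2.7), so 494.4 s.
Normal layers: 1896 × (7.55 + 2.7) → 19434 s.
Total = 494.4 + 19434 = 19928.4 s = 5.54 hours.

5.54 hours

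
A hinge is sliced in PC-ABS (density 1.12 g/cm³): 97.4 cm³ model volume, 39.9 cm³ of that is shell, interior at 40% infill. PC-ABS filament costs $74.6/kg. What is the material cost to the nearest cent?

$5.26

Interior volume: 97.4 − 39.9 → 57.5 cm³.
Infill volume = 0.40 × 57.5 = 23 cm³.
Total extruded: 39.9 + 23 → 62.9 cm³.
Mass: 62.9 × 1.12 → 70.448 g.
Cost = 70.448 g / 1000 × $74.6/kg = $5.26.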